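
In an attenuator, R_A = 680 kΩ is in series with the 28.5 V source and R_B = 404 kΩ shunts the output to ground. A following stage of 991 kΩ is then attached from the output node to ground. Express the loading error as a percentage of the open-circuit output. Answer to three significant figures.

20.4 %

Unloaded V = 28.5 × 404/1084 = 10.62 V.
Loaded: R_B‖R_L = 287.0 kΩ, giving V = 28.5 × 287.0/967.0 = 8.459 V.
Drop = (10.62 − 8.459) / 10.62 = 20.4 %.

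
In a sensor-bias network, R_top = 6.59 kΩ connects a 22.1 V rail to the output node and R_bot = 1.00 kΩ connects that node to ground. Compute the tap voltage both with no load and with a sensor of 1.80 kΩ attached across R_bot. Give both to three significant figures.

Unloaded: 2.91 V; loaded: 1.96 V

Open-circuit: V = 22.1 × 1.00/(6.59 + 1.00) = 2.91 V.
With the load, R_bot becomes R_bot‖R_L = 0.6429 kΩ, so V = 22.1 × 0.6429/7.233 = 1.96 V.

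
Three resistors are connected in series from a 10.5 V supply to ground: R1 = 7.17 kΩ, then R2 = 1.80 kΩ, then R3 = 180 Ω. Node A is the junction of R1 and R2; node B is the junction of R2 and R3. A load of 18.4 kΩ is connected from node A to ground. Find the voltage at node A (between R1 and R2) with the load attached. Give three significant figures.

Below node A the series string R2+R3 = 1980 Ω sits in parallel with the 18400 Ω load: 1788 Ω.
V_A = 10.5 × 1788/(7170 + 1788) = 2.10 V.

V ≈ 2.10 V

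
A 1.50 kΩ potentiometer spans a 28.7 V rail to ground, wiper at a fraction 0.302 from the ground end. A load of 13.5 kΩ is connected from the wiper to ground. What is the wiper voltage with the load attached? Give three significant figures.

V ≈ 8.47 V

The wiper splits the pot into (1−α)R = 1047 Ω above and αR = 453.0 Ω below.
Lower section ‖ load = 438.3 Ω.
V_wiper = 28.7 × 438.3/(1047 + 438.3) = 8.47 V.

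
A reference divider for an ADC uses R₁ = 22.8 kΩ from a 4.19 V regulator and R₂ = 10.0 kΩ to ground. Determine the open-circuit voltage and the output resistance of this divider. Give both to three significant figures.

V_th is the open-circuit tap voltage: 4.19 × 10.0/(22.8 + 10.0) = 1.28 V.
With the supply zeroed, R₁ and R₂ appear in parallel from the tap: R_th = R₁‖R₂ = (22.8 × 10.0)/32.80 = 6.95 kΩ.

V_th = 1.28 V, R_th = 6.95 kΩ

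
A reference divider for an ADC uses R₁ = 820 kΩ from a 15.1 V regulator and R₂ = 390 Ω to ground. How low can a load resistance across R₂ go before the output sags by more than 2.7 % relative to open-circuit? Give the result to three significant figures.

Output resistance R_th = R₁‖R₂ = (820000 × 390)/820400 = 389.8 Ω.
The fractional drop is R_th/(R_th + R_L); requiring this ≤ 0.0270 gives R_L ≥ R_th(1/0.0270 − 1) = 389.8 × 36.04 = 14.0 kΩ.

R_L(min) ≈ 14.0 kΩ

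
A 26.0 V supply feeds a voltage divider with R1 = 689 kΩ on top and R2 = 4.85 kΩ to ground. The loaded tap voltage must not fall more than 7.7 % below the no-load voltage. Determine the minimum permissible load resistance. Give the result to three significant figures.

Output resistance R_th = R1‖R2 = (689 × 4.85)/693.9 = 4.816 kΩ.
The fractional drop is R_th/(R_th + R_L); requiring this ≤ 0.0770 gives R_L ≥ R_th(1/0.0770 − 1) = 4.816 × 11.99 = 57.7 kΩ.

R_L(min) ≈ 57.7 kΩ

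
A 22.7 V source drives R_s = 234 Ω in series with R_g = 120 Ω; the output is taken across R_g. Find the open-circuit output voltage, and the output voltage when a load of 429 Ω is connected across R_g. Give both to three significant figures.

Open-circuit: V = 22.7 × 120/(234 + 120) = 7.69 V.
With the load, R_g becomes R_g‖R_L = 93.77 Ω, so V = 22.7 × 93.77/327.8 = 6.49 V.

Unloaded: 7.69 V; loaded: 6.49 V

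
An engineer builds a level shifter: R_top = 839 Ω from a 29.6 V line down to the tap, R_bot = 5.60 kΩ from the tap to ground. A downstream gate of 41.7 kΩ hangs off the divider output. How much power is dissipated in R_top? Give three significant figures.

Total resistance from the source is R_top + (R_bot‖R_L) = 5776 Ω, so I = 29.6/5776 Ω = 5.125 mA.
P = I²·R_top = (5.125 mA)² × 839 Ω = 22.0 mW.

P ≈ 22.0 mW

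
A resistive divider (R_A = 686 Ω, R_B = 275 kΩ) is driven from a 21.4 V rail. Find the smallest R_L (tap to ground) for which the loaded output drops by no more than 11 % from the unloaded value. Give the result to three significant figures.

R_L(min) ≈ 5.54 kΩ

Output resistance R_th = R_A‖R_B = (686 × 275000)/275700 = 684.3 Ω.
The fractional drop is R_th/(R_th + R_L); requiring this ≤ 0.110 gives R_L ≥ R_th(1/0.110 − 1) = 684.3 × 8.091 = 5.54 kΩ.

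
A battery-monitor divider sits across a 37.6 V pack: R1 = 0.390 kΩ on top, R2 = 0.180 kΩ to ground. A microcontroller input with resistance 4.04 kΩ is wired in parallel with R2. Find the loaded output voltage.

V_out ≈ 11.5 V

The load sits in parallel with R2: R2‖R_L = (180 × 4040) / (180 + 4040) = 172.3 Ω.
V_out = 37.6 × 172.3 / (390 + 172.3) = 37.6 × 172.3/562.3 = 11.5 V.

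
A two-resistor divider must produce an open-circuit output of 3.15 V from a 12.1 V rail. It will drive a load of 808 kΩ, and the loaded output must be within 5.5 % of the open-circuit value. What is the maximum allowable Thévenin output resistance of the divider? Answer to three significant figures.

R_th ≤ 47.0 kΩ

Loading drop = R_th/(R_th + R_L) ≤ 0.0550, so R_th ≤ R_L · ε/(1−ε) = 808 kΩ × 0.0550/0.9450 = 47.0 kΩ.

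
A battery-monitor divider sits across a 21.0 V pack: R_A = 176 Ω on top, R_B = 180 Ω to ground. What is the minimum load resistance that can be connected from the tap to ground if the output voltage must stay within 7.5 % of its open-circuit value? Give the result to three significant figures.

R_L(min) ≈ 1.10 kΩ

Output resistance R_th = R_A‖R_B = (176 × 180)/356.0 = 88.99 Ω.
The fractional drop is R_th/(R_th + R_L); requiring this ≤ 0.0750 gives R_L ≥ R_th(1/0.0750 − 1) = 88.99 × 12.33 = 1.10 kΩ.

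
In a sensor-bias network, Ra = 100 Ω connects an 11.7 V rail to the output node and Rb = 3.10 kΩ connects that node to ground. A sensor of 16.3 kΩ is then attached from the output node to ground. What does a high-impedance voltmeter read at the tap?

The load sits in parallel with Rb: Rb‖R_L = (3100 × 16300) / (3100 + 16300) = 2605 Ω.
V_out = 11.7 × 2605 / (100 + 2605) = 11.7 × 2605/2705 = 11.3 V.
(Unloaded it would have been 11.3 V.)

V_out ≈ 11.3 V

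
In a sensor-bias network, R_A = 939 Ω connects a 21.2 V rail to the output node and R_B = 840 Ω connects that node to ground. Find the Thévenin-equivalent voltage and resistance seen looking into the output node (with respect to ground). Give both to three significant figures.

V_th = 10.0 V, R_th = 443 Ω

V_th is the open-circuit tap voltage: 21.2 × 840/(939 + 840) = 10.0 V.
With the supply zeroed, R_A and R_B appear in parallel from the tap: R_th = R_A‖R_B = (939 × 840)/1779 = 443 Ω.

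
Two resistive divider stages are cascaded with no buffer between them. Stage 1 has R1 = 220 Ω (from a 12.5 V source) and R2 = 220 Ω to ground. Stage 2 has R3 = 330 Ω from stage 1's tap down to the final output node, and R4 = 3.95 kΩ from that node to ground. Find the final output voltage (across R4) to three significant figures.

Stage 2 presents R3+R4 = 4280 Ω as a load on stage 1's tap.
Stage 1's lower leg becomes R2‖(R3+R4) = 209.2 Ω, so V_mid = 12.5 × 209.2/429.2 = 6.093 V.
Stage 2 is itself unloaded: V_out = V_mid × R4/(R3+R4) = 6.093 × 3950/4280 = 5.62 V.

V_out ≈ 5.62 V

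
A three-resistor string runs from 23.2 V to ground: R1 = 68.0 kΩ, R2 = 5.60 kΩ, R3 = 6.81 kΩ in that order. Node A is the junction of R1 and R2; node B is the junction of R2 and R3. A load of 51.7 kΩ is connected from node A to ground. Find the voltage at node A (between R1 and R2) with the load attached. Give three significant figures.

V ≈ 2.98 V

Below node A the series string R2+R3 = 12.41 kΩ sits in parallel with the 51.7 kΩ load: 10.01 kΩ.
V_A = 23.2 × 10.01/(68.0 + 10.01) = 2.98 V.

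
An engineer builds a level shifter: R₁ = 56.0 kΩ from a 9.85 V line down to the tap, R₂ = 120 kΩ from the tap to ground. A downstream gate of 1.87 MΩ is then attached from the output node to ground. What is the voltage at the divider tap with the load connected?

The load sits in parallel with R₂: R₂‖R_L = (120 × 1870) / (120 + 1870) = 112.8 kΩ.
V_out = 9.85 × 112.8 / (56.0 + 112.8) = 9.85 × 112.8/168.8 = 6.58 V.

V_out ≈ 6.58 V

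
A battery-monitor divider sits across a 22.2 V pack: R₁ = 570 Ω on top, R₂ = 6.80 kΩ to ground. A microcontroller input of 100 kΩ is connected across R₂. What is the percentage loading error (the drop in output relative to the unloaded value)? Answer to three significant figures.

The divider's output (Thévenin) resistance is R₁‖R₂ = 525.9 Ω.
Fractional drop under load = R_th/(R_th + R_L) = 525.9 / (525.9 + 100000) = 0.005232.
So the output falls by 0.523 %.

0.523 %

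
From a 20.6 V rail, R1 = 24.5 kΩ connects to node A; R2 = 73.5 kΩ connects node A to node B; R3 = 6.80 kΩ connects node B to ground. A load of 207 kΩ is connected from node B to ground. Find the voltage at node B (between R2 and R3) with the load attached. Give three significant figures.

V ≈ 1.30 V

At node B, R3 is in parallel with the load: R3‖R_L = 6.584 kΩ.
Below node A the resistance is R2 + (R3‖R_L) = 80.08 kΩ, so V_A = 20.6 × 80.08/104.6 = 15.77 V.
Then V_B = V_A × (R3‖R_L)/(R2 + R3‖R_L) = 15.77 × 6.584/80.08 = 1.30 V.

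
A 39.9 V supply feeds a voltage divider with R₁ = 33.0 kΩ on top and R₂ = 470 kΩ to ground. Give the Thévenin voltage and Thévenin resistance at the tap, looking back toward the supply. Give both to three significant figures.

V_th = 37.3 V, R_th = 30.8 kΩ

V_th is the open-circuit tap voltage: 39.9 × 470/(33.0 + 470) = 37.3 V.
With the supply zeroed, R₁ and R₂ appear in parallel from the tap: R_th = R₁‖R₂ = (33.0 × 470)/503.0 = 30.8 kΩ.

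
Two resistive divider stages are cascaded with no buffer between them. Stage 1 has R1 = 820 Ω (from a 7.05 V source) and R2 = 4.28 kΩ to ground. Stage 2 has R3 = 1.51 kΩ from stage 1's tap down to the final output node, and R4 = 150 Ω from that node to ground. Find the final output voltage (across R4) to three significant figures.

V_out ≈ 0.378 V

Stage 2 presents R3+R4 = 1660 Ω as a load on stage 1's tap.
Stage 1's lower leg becomes R2‖(R3+R4) = 1196 Ω, so V_mid = 7.05 × 1196/2016 = 4.183 V.
Stage 2 is itself unloaded: V_out = V_mid × R4/(R3+R4) = 4.183 × 150/1660 = 0.378 V.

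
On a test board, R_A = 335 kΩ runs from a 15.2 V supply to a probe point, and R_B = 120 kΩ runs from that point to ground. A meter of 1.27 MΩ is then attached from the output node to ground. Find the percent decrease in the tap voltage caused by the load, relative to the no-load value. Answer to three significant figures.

6.50 %

The divider's output (Thévenin) resistance is R_A‖R_B = 88.35 kΩ.
Fractional drop under load = R_th/(R_th + R_L) = 88.35 / (88.35 + 1270) = 0.06504.
So the output falls by 6.50 %.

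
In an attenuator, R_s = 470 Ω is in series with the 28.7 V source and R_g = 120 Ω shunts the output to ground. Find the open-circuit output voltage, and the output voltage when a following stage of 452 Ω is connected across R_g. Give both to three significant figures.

Unloaded: 5.84 V; loaded: 4.82 V

Open-circuit: V = 28.7 × 120/(470 + 120) = 5.84 V.
With the load, R_g becomes R_g‖R_L = 94.83 Ω, so V = 28.7 × 94.83/564.8 = 4.82 V.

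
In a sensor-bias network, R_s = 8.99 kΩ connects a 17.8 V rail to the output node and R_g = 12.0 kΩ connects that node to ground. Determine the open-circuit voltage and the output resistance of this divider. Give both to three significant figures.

V_th = 10.2 V, R_th = 5.14 kΩ

V_th is the open-circuit tap voltage: 17.8 × 12.0/(8.99 + 12.0) = 10.2 V.
With the supply zeroed, R_s and R_g appear in parallel from the tap: R_th = R_s‖R_g = (8.99 × 12.0)/20.99 = 5.14 kΩ.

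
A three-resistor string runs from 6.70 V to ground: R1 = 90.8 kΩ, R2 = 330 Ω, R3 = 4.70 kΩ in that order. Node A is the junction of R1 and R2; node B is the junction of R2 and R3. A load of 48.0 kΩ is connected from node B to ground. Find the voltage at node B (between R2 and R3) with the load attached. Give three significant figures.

V ≈ 0.301 V

At node B, R3 is in parallel with the load: R3‖R_L = 4281 Ω.
Below node A the resistance is R2 + (R3‖R_L) = 4611 Ω, so V_A = 6.70 × 4611/95410 = 0.3238 V.
Then V_B = V_A × (R3‖R_L)/(R2 + R3‖R_L) = 0.3238 × 4281/4611 = 0.301 V.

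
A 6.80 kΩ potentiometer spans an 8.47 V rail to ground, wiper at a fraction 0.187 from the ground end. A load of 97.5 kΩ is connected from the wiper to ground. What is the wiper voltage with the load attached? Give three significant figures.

The wiper splits the pot into (1−α)R = 5.528 kΩ above and αR = 1.272 kΩ below.
Lower section ‖ load = 1.255 kΩ.
V_wiper = 8.47 × 1.255/(5.528 + 1.255) = 1.57 V.

V ≈ 1.57 V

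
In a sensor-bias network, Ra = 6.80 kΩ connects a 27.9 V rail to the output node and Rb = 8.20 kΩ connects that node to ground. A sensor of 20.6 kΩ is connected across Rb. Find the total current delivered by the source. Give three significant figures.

I ≈ 2.20 mA

Rb‖R_L = 5.865 kΩ, so the source sees Ra + Rb‖R_L = 12.67 kΩ.
I = 27.9 V / 12.67 kΩ = 2.20 mA.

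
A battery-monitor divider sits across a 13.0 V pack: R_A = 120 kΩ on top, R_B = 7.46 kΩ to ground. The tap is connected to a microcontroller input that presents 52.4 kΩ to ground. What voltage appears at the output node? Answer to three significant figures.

The load sits in parallel with R_B: R_B‖R_L = (7.46 × 52.4) / (7.46 + 52.4) = 6.530 kΩ.
V_out = 13.0 × 6.530 / (120 + 6.530) = 13.0 × 6.530/126.5 = 0.671 V.

V_out ≈ 0.671 V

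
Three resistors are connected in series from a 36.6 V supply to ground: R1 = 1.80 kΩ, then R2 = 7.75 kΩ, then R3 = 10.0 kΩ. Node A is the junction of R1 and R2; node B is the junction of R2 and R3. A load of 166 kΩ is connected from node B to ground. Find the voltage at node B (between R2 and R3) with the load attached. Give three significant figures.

V ≈ 18.2 V

At node B, R3 is in parallel with the load: R3‖R_L = 9.432 kΩ.
Below node A the resistance is R2 + (R3‖R_L) = 17.18 kΩ, so V_A = 36.6 × 17.18/18.98 = 33.13 V.
Then V_B = V_A × (R3‖R_L)/(R2 + R3‖R_L) = 33.13 × 9.432/17.18 = 18.2 V.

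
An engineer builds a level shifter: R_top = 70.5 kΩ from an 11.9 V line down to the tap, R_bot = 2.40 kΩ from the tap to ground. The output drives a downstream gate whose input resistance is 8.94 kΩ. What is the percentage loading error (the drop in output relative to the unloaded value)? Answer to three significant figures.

20.6 %

The divider's output (Thévenin) resistance is R_top‖R_bot = 2.321 kΩ.
Fractional drop under load = R_th/(R_th + R_L) = 2.321 / (2.321 + 8.94) = 0.2061.
So the output falls by 20.6 %.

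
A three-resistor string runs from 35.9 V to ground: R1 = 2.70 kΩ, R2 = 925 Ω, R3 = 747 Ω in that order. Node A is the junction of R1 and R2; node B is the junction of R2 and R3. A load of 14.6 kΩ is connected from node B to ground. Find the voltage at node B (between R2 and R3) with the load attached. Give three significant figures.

V ≈ 5.88 V

At node B, R3 is in parallel with the load: R3‖R_L = 710.6 Ω.
Below node A the resistance is R2 + (R3‖R_L) = 1636 Ω, so V_A = 35.9 × 1636/4336 = 13.54 V.
Then V_B = V_A × (R3‖R_L)/(R2 + R3‖R_L) = 13.54 × 710.6/1636 = 5.88 V.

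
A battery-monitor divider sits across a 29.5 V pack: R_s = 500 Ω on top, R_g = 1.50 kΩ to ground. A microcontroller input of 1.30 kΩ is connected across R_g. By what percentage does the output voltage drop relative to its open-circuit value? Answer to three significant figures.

The divider's output (Thévenin) resistance is R_s‖R_g = 375.0 Ω.
Fractional drop under load = R_th/(R_th + R_L) = 375.0 / (375.0 + 1300) = 0.2239.
So the output falls by 22.4 %.

22.4 %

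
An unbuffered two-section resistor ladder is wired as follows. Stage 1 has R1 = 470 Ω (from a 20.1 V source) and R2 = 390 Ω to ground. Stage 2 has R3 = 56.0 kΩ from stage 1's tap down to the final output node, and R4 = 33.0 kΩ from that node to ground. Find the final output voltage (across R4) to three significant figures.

Stage 2 presents R3+R4 = 89000 Ω as a load on stage 1's tap.
Stage 1's lower leg becomes R2‖(R3+R4) = 388.3 Ω, so V_mid = 20.1 × 388.3/858.3 = 9.093 V.
Stage 2 is itself unloaded: V_out = V_mid × R4/(R3+R4) = 9.093 × 33000/89000 = 3.37 V.

V_out ≈ 3.37 V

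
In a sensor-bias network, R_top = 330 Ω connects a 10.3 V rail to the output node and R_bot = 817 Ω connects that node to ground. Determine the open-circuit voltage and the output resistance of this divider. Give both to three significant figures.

V_th is the open-circuit tap voltage: 10.3 × 817/(330 + 817) = 7.34 V.
With the supply zeroed, R_top and R_bot appear in parallel from the tap: R_th = R_top‖R_bot = (330 × 817)/1147 = 235 Ω.

V_th = 7.34 V, R_th = 235 Ω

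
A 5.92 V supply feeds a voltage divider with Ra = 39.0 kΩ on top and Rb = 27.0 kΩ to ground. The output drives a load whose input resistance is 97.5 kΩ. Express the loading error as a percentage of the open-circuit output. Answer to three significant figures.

14.1 %

Unloaded V = 5.92 × 27.0/66.00 = 2.4218 V.
Loaded: Rb‖R_L = 21.14 kΩ, giving V = 5.92 × 21.14/60.14 = 2.0812 V.
Drop = (2.4218 − 2.0812) / 2.4218 = 14.1 %.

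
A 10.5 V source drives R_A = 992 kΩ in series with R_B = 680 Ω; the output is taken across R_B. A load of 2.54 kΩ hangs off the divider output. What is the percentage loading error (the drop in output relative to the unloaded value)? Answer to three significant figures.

21.1 %

Unloaded V = 10.5 × 680/992700 = 0.007193 V.
Loaded: R_B‖R_L = 536.4 Ω, giving V = 10.5 × 536.4/992500 = 0.005675 V.
Drop = (0.007193 − 0.005675) / 0.007193 = 21.1 %.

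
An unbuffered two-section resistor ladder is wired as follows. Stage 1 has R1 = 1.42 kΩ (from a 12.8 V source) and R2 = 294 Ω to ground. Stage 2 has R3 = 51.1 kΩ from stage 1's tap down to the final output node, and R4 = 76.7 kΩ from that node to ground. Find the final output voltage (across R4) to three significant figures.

V_out ≈ 1.32 V

Stage 2 presents R3+R4 = 127800 Ω as a load on stage 1's tap.
Stage 1's lower leg becomes R2‖(R3+R4) = 293.3 Ω, so V_mid = 12.8 × 293.3/1713 = 2.191 V.
Stage 2 is itself unloaded: V_out = V_mid × R4/(R3+R4) = 2.191 × 76700/127800 = 1.32 V.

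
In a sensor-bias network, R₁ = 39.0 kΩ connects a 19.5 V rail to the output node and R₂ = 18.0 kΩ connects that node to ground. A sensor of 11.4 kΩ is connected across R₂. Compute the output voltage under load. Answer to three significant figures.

The load sits in parallel with R₂: R₂‖R_L = (18.0 × 11.4) / (18.0 + 11.4) = 6.980 kΩ.
V_out = 19.5 × 6.980 / (39.0 + 6.980) = 19.5 × 6.980/45.98 = 2.96 V.

V_out ≈ 2.96 V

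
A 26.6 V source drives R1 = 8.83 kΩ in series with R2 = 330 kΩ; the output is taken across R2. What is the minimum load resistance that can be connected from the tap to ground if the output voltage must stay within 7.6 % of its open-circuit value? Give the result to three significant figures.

R_L(min) ≈ 105 kΩ

Output resistance R_th = R1‖R2 = (8.83 × 330)/338.8 = 8.600 kΩ.
The fractional drop is R_th/(R_th + R_L); requiring this ≤ 0.0760 gives R_L ≥ R_th(1/0.0760 − 1) = 8.600 × 12.16 = 105 kΩ.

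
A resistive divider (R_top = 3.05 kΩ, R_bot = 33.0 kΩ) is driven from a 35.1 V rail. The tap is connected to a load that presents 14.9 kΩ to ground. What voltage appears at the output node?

The load sits in parallel with R_bot: R_bot‖R_L = (33.0 × 14.9) / (33.0 + 14.9) = 10.27 kΩ.
V_out = 35.1 × 10.27 / (3.05 + 10.27) = 35.1 × 10.27/13.32 = 27.1 V.

V_out ≈ 27.1 V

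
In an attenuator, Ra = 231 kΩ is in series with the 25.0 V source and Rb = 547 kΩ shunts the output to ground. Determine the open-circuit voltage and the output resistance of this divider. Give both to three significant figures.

V_th = 17.6 V, R_th = 162 kΩ

V_th is the open-circuit tap voltage: 25.0 × 547/(231 + 547) = 17.6 V.
With the supply zeroed, Ra and Rb appear in parallel from the tap: R_th = Ra‖Rb = (231 × 547)/778.0 = 162 kΩ.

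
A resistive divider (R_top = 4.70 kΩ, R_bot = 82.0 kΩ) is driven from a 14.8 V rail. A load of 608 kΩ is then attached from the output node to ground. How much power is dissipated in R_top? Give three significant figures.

P ≈ 0.174 mW

Total resistance from the source is R_top + (R_bot‖R_L) = 76.96 kΩ, so I = 14.8/76.96 kΩ = 0.1923 mA.
P = I²·R_top = (0.1923 mA)² × 4.70 kΩ = 0.174 mW.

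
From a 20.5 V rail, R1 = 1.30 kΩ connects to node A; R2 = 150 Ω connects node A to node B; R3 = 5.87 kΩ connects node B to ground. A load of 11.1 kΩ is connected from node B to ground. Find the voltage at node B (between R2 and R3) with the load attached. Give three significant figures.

At node B, R3 is in parallel with the load: R3‖R_L = 3840 Ω.
Below node A the resistance is R2 + (R3‖R_L) = 3990 Ω, so V_A = 20.5 × 3990/5290 = 15.46 V.
Then V_B = V_A × (R3‖R_L)/(R2 + R3‖R_L) = 15.46 × 3840/3990 = 14.9 V.

V ≈ 14.9 V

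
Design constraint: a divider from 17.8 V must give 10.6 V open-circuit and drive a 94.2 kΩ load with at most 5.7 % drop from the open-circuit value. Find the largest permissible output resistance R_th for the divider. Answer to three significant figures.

Loading drop = R_th/(R_th + R_L) ≤ 0.0570, so R_th ≤ R_L · ε/(1−ε) = 94.2 kΩ × 0.0570/0.9430 = 5.69 kΩ.
(Any R1, R2 with R2/(R1+R2) = 0.596 and R1‖R2 ≤ 5.69 kΩ will meet the spec.)

R_th ≤ 5.69 kΩ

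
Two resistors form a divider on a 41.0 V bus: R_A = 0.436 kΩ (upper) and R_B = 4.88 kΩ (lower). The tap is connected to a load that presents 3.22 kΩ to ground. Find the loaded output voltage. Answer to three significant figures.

V_out ≈ 33.5 V

The load sits in parallel with R_B: R_B‖R_L = (4880 × 3220) / (4880 + 3220) = 1940 Ω.
V_out = 41.0 × 1940 / (436 + 1940) = 41.0 × 1940/2376 = 33.5 V.
(Unloaded it would have been 37.6 V.)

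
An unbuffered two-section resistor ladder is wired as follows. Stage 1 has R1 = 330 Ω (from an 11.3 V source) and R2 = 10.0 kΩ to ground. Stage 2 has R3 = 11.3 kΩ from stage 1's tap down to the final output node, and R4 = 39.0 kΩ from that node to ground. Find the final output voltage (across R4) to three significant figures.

V_out ≈ 8.43 V

Stage 2 presents R3+R4 = 50300 Ω as a load on stage 1's tap.
Stage 1's lower leg becomes R2‖(R3+R4) = 8342 Ω, so V_mid = 11.3 × 8342/8672 = 10.87 V.
Stage 2 is itself unloaded: V_out = V_mid × R4/(R3+R4) = 10.87 × 39000/50300 = 8.43 V.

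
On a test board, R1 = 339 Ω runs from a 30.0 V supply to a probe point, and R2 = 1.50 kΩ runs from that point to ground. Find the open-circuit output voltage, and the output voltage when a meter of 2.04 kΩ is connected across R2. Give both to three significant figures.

Open-circuit: V = 30.0 × 1500/(339 + 1500) = 24.5 V.
With the load, R2 becomes R2‖R_L = 864.4 Ω, so V = 30.0 × 864.4/1203 = 21.5 V.

Unloaded: 24.5 V; loaded: 21.5 V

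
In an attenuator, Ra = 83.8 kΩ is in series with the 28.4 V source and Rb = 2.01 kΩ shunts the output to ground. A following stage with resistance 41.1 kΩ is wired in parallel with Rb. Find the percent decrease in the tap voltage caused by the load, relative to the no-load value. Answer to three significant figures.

The divider's output (Thévenin) resistance is Ra‖Rb = 1.963 kΩ.
Fractional drop under load = R_th/(R_th + R_L) = 1.963 / (1.963 + 41.1) = 0.04558.
So the output falls by 4.56 %.

4.56 %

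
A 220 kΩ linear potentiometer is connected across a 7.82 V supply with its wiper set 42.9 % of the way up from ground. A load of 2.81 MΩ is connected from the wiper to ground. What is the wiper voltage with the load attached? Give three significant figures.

The wiper splits the pot into (1−α)R = 125.6 kΩ above and αR = 94.38 kΩ below.
Lower section ‖ load = 91.31 kΩ.
V_wiper = 7.82 × 91.31/(125.6 + 91.31) = 3.29 V.

V ≈ 3.29 V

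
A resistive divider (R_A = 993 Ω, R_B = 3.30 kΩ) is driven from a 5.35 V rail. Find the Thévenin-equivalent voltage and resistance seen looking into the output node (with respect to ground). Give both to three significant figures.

V_th = 4.11 V, R_th = 763 Ω

V_th is the open-circuit tap voltage: 5.35 × 3300/(993 + 3300) = 4.11 V.
With the supply zeroed, R_A and R_B appear in parallel from the tap: R_th = R_A‖R_B = (993 × 3300)/4293 = 763 Ω.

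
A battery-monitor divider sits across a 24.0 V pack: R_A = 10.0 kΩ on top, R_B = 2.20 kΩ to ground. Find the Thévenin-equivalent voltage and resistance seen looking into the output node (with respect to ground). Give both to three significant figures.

V_th = 4.33 V, R_th = 1.80 kΩ

V_th is the open-circuit tap voltage: 24.0 × 2.20/(10.0 + 2.20) = 4.33 V.
With the supply zeroed, R_A and R_B appear in parallel from the tap: R_th = R_A‖R_B = (10.0 × 2.20)/12.20 = 1.80 kΩ.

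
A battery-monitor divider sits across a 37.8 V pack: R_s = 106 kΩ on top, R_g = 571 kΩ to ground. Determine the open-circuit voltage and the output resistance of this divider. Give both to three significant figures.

V_th is the open-circuit tap voltage: 37.8 × 571/(106 + 571) = 31.9 V.
With the supply zeroed, R_s and R_g appear in parallel from the tap: R_th = R_s‖R_g = (106 × 571)/677.0 = 89.4 kΩ.

V_th = 31.9 V, R_th = 89.4 kΩ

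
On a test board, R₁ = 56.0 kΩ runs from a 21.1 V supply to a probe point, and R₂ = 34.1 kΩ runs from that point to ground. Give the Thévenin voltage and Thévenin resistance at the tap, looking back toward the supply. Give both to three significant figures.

V_th is the open-circuit tap voltage: 21.1 × 34.1/(56.0 + 34.1) = 7.99 V.
With the supply zeroed, R₁ and R₂ appear in parallel from the tap: R_th = R₁‖R₂ = (56.0 × 34.1)/90.10 = 21.2 kΩ.

V_th = 7.99 V, R_th = 21.2 kΩ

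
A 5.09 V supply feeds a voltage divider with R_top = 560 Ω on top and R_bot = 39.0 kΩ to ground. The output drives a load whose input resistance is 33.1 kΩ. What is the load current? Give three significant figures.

I_L ≈ 0.149 mA

R_bot‖R_L = 17900 Ω; V_out = 5.09 × 17900/18460 = 4.936 V.
I_L = V_out / R_L = 4.936 / 33.1 kΩ = 0.149 mA.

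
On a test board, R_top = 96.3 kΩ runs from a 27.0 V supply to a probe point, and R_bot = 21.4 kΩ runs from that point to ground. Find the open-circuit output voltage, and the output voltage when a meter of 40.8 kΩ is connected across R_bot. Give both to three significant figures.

Open-circuit: V = 27.0 × 21.4/(96.3 + 21.4) = 4.91 V.
With the load, R_bot becomes R_bot‖R_L = 14.04 kΩ, so V = 27.0 × 14.04/110.3 = 3.43 V.

Unloaded: 4.91 V; loaded: 3.43 V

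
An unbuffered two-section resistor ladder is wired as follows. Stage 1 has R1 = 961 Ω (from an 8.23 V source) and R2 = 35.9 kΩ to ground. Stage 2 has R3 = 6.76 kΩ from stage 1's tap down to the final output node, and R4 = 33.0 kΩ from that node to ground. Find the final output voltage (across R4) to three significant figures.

Stage 2 presents R3+R4 = 39760 Ω as a load on stage 1's tap.
Stage 1's lower leg becomes R2‖(R3+R4) = 18870 Ω, so V_mid = 8.23 × 18870/19830 = 7.831 V.
Stage 2 is itself unloaded: V_out = V_mid × R4/(R3+R4) = 7.831 × 33000/39760 = 6.50 V.

V_out ≈ 6.50 V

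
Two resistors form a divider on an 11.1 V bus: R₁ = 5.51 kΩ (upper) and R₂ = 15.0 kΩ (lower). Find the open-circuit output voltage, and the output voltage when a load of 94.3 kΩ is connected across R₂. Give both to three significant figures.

Open-circuit: V = 11.1 × 15.0/(5.51 + 15.0) = 8.12 V.
With the load, R₂ becomes R₂‖R_L = 12.94 kΩ, so V = 11.1 × 12.94/18.45 = 7.79 V.

Unloaded: 8.12 V; loaded: 7.79 V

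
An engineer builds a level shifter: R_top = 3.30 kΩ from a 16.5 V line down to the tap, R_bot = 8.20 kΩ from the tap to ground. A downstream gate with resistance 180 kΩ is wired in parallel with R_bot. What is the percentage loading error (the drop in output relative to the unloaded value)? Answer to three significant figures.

1.29 %

The divider's output (Thévenin) resistance is R_top‖R_bot = 2.353 kΩ.
Fractional drop under load = R_th/(R_th + R_L) = 2.353 / (2.353 + 180) = 0.01290.
So the output falls by 1.29 %.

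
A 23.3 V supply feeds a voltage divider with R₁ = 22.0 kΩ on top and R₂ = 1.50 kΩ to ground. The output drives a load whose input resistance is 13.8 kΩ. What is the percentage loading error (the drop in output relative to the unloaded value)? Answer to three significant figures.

The divider's output (Thévenin) resistance is R₁‖R₂ = 1.404 kΩ.
Fractional drop under load = R_th/(R_th + R_L) = 1.404 / (1.404 + 13.8) = 0.09236.
So the output falls by 9.24 %.

9.24 %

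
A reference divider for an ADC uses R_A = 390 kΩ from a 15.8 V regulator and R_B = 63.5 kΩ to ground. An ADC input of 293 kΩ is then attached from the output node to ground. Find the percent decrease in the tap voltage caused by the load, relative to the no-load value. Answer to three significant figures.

15.7 %

The divider's output (Thévenin) resistance is R_A‖R_B = 54.61 kΩ.
Fractional drop under load = R_th/(R_th + R_L) = 54.61 / (54.61 + 293) = 0.1571.
So the output falls by 15.7 %.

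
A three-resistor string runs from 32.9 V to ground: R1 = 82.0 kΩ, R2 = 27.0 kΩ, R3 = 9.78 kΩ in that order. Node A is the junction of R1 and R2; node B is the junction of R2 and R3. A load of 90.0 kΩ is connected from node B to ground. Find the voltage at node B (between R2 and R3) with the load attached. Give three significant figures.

At node B, R3 is in parallel with the load: R3‖R_L = 8.821 kΩ.
Below node A the resistance is R2 + (R3‖R_L) = 35.82 kΩ, so V_A = 32.9 × 35.82/117.8 = 10.00 V.
Then V_B = V_A × (R3‖R_L)/(R2 + R3‖R_L) = 10.00 × 8.821/35.82 = 2.46 V.

V ≈ 2.46 V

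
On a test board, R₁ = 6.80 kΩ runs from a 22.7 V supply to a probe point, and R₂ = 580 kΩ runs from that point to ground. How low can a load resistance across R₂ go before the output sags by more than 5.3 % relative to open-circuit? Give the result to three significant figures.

Output resistance R_th = R₁‖R₂ = (6.80 × 580)/586.8 = 6.721 kΩ.
The fractional drop is R_th/(R_th + R_L); requiring this ≤ 0.0530 gives R_L ≥ R_th(1/0.0530 − 1) = 6.721 × 17.87 = 120 kΩ.

R_L(min) ≈ 120 kΩ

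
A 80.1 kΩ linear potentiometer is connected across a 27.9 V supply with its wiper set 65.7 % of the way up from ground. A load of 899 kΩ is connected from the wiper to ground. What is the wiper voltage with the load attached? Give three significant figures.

V ≈ 18.0 V

The wiper splits the pot into (1−α)R = 27.47 kΩ above and αR = 52.63 kΩ below.
Lower section ‖ load = 49.72 kΩ.
V_wiper = 27.9 × 49.72/(27.47 + 49.72) = 18.0 V.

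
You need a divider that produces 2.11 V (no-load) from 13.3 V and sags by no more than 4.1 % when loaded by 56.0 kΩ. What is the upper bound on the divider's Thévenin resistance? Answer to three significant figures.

R_th ≤ 2.39 kΩ

Loading drop = R_th/(R_th + R_L) ≤ 0.0410, so R_th ≤ R_L · ε/(1−ε) = 56.0 kΩ × 0.0410/0.9590 = 2.39 kΩ.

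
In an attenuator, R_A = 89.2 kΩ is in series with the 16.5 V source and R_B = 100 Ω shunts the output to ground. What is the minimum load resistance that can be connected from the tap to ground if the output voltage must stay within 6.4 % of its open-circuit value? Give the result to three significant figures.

Output resistance R_th = R_A‖R_B = (89200 × 100)/89300 = 99.89 Ω.
The fractional drop is R_th/(R_th + R_L); requiring this ≤ 0.0640 gives R_L ≥ R_th(1/0.0640 − 1) = 99.89 × 14.62 = 1.46 kΩ.

R_L(min) ≈ 1.46 kΩ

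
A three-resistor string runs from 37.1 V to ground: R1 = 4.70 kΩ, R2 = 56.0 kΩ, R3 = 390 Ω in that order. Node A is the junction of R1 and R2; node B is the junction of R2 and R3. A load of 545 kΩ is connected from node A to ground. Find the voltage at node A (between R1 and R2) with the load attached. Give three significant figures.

Below node A the series string R2+R3 = 56390 Ω sits in parallel with the 545000 Ω load: 51100 Ω.
V_A = 37.1 × 51100/(4700 + 51100) = 34.0 V.

V ≈ 34.0 V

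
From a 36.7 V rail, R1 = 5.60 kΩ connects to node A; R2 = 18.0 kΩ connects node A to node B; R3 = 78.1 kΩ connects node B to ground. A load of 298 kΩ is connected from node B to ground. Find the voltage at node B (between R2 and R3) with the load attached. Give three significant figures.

At node B, R3 is in parallel with the load: R3‖R_L = 61.88 kΩ.
Below node A the resistance is R2 + (R3‖R_L) = 79.88 kΩ, so V_A = 36.7 × 79.88/85.48 = 34.30 V.
Then V_B = V_A × (R3‖R_L)/(R2 + R3‖R_L) = 34.30 × 61.88/79.88 = 26.6 V.

V ≈ 26.6 V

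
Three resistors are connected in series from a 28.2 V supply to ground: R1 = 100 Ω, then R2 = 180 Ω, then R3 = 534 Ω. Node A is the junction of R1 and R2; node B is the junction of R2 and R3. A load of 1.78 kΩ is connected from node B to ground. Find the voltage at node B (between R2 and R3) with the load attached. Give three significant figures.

V ≈ 16.8 V

At node B, R3 is in parallel with the load: R3‖R_L = 410.8 Ω.
Below node A the resistance is R2 + (R3‖R_L) = 590.8 Ω, so V_A = 28.2 × 590.8/690.8 = 24.12 V.
Then V_B = V_A × (R3‖R_L)/(R2 + R3‖R_L) = 24.12 × 410.8/590.8 = 16.8 V.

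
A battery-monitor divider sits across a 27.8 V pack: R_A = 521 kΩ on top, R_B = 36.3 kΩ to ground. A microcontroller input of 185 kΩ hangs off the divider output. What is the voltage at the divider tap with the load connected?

V_out ≈ 1.53 V

The load sits in parallel with R_B: R_B‖R_L = (36.3 × 185) / (36.3 + 185) = 30.35 kΩ.
V_out = 27.8 × 30.35 / (521 + 30.35) = 27.8 × 30.35/551.3 = 1.53 V.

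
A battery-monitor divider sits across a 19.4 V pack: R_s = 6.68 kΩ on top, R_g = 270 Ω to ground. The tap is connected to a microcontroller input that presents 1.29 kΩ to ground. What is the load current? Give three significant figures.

I_L ≈ 0.486 mA

R_g‖R_L = 223.3 Ω; V_out = 19.4 × 223.3/6903 = 0.6274 V.
I_L = V_out / R_L = 0.6274 / 1.29 kΩ = 0.486 mA.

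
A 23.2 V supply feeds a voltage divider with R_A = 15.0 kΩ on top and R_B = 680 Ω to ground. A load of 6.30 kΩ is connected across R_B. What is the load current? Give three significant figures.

R_B‖R_L = 613.8 Ω; V_out = 23.2 × 613.8/15610 = 0.9120 V.
I_L = V_out / R_L = 0.9120 / 6.30 kΩ = 0.145 mA.

I_L ≈ 0.145 mA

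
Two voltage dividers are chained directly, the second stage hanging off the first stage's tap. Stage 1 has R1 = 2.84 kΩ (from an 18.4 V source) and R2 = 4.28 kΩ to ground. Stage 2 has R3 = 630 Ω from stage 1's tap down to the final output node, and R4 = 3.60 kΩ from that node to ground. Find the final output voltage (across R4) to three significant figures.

Stage 2 presents R3+R4 = 4230 Ω as a load on stage 1's tap.
Stage 1's lower leg becomes R2‖(R3+R4) = 2127 Ω, so V_mid = 18.4 × 2127/4967 = 7.880 V.
Stage 2 is itself unloaded: V_out = V_mid × R4/(R3+R4) = 7.880 × 3600/4230 = 6.71 V.

V_out ≈ 6.71 V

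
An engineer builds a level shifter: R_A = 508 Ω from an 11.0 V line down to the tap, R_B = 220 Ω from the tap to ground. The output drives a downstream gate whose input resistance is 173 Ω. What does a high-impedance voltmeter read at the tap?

The load sits in parallel with R_B: R_B‖R_L = (220 × 173) / (220 + 173) = 96.84 Ω.
V_out = 11.0 × 96.84 / (508 + 96.84) = 11.0 × 96.84/604.8 = 1.76 V.

V_out ≈ 1.76 V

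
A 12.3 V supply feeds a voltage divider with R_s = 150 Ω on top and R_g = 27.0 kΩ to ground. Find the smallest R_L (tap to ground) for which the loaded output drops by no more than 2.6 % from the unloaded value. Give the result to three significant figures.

Output resistance R_th = R_s‖R_g = (150 × 27000)/27150 = 149.2 Ω.
The fractional drop is R_th/(R_th + R_L); requiring this ≤ 0.0260 gives R_L ≥ R_th(1/0.0260 − 1) = 149.2 × 37.46 = 5.59 kΩ.

R_L(min) ≈ 5.59 kΩ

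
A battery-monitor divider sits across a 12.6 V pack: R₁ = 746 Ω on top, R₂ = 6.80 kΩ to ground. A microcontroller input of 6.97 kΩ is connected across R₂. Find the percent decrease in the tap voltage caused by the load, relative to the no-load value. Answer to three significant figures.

8.80 %

Unloaded V = 12.6 × 6800/7546 = 11.354 V.
Loaded: R₂‖R_L = 3442 Ω, giving V = 12.6 × 3442/4188 = 10.356 V.
Drop = (11.354 − 10.356) / 11.354 = 8.80 %.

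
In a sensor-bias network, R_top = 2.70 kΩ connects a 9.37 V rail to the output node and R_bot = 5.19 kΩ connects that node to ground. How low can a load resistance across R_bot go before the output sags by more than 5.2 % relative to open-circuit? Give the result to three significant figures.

Output resistance R_th = R_top‖R_bot = (2.70 × 5.19)/7.890 = 1.776 kΩ.
The fractional drop is R_th/(R_th + R_L); requiring this ≤ 0.0520 gives R_L ≥ R_th(1/0.0520 − 1) = 1.776 × 18.23 = 32.4 kΩ.

R_L(min) ≈ 32.4 kΩ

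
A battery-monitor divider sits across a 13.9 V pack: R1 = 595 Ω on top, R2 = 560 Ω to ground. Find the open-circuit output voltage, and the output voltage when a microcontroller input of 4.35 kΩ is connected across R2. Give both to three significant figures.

Unloaded: 6.74 V; loaded: 6.32 V

Open-circuit: V = 13.9 × 560/(595 + 560) = 6.74 V.
With the load, R2 becomes R2‖R_L = 496.1 Ω, so V = 13.9 × 496.1/1091 = 6.32 V.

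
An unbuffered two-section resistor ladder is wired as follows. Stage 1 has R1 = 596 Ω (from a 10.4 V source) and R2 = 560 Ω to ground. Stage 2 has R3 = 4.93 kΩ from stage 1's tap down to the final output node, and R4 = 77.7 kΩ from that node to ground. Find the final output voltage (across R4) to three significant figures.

V_out ≈ 4.72 V

Stage 2 presents R3+R4 = 82630 Ω as a load on stage 1's tap.
Stage 1's lower leg becomes R2‖(R3+R4) = 556.2 Ω, so V_mid = 10.4 × 556.2/1152 = 5.021 V.
Stage 2 is itself unloaded: V_out = V_mid × R4/(R3+R4) = 5.021 × 77700/82630 = 4.72 V.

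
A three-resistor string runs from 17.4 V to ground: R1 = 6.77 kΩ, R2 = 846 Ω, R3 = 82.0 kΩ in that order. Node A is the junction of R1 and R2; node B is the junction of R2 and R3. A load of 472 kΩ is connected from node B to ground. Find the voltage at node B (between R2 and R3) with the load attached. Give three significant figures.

At node B, R3 is in parallel with the load: R3‖R_L = 69860 Ω.
Below node A the resistance is R2 + (R3‖R_L) = 70710 Ω, so V_A = 17.4 × 70710/77480 = 15.88 V.
Then V_B = V_A × (R3‖R_L)/(R2 + R3‖R_L) = 15.88 × 69860/70710 = 15.7 V.

V ≈ 15.7 V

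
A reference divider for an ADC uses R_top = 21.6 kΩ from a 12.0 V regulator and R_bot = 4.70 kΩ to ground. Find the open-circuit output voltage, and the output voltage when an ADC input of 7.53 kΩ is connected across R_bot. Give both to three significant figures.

Unloaded: 2.14 V; loaded: 1.42 V

Open-circuit: V = 12.0 × 4.70/(21.6 + 4.70) = 2.14 V.
With the load, R_bot becomes R_bot‖R_L = 2.894 kΩ, so V = 12.0 × 2.894/24.49 = 1.42 V.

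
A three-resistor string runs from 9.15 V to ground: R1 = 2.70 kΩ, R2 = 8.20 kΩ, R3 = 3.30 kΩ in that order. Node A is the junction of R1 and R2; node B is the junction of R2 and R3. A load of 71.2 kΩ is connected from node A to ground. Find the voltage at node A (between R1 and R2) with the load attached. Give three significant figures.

Below node A the series string R2+R3 = 11.50 kΩ sits in parallel with the 71.2 kΩ load: 9.901 kΩ.
V_A = 9.15 × 9.901/(2.70 + 9.901) = 7.19 V.

V ≈ 7.19 V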